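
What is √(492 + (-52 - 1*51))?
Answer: √389 ≈ 19.723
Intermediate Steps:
√(492 + (-52 - 1*51)) = √(492 + (-52 - 51)) = √(492 - 103) = √389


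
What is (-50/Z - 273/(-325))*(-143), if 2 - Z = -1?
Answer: 169741/75 ≈ 2263.2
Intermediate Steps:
Z = 3 (Z = 2 - 1*(-1) = 2 + 1 = 3)
(-50/Z - 273/(-325))*(-143) = (-50/3 - 273/(-325))*(-143) = (-50*⅓ - 273*(-1/325))*(-143) = (-50/3 + 21/25)*(-143) = -1187/75*(-143) = 169741/75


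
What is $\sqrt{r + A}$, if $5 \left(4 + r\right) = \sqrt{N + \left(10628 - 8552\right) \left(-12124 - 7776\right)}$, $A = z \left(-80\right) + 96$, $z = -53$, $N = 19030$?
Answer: $\frac{\sqrt{108300 + 5 i \sqrt{41293370}}}{5} \approx 66.523 + 9.6598 i$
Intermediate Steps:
$A = 4336$ ($A = \left(-53\right) \left(-80\right) + 96 = 4240 + 96 = 4336$)
$r = -4 + \frac{i \sqrt{41293370}}{5}$ ($r = -4 + \frac{\sqrt{19030 + \left(10628 - 8552\right) \left(-12124 - 7776\right)}}{5} = -4 + \frac{\sqrt{19030 + 2076 \left(-19900\right)}}{5} = -4 + \frac{\sqrt{19030 - 41312400}}{5} = -4 + \frac{\sqrt{-41293370}}{5} = -4 + \frac{i \sqrt{41293370}}{5} \approx -4.0 + 1285.2 i$)
$\sqrt{r + A} = \sqrt{\left(-4 + \frac{i \sqrt{41293370}}{5}\right) + 4336} = \sqrt{4332 + \frac{i \sqrt{41293370}}{5}}$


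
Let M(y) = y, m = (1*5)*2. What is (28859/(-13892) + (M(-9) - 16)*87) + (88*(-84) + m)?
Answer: -132794703/13892 ≈ -9559.1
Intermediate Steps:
m = 10 (m = 5*2 = 10)
(28859/(-13892) + (M(-9) - 16)*87) + (88*(-84) + m) = (28859/(-13892) + (-9 - 16)*87) + (88*(-84) + 10) = (28859*(-1/13892) - 25*87) + (-7392 + 10) = (-28859/13892 - 2175) - 7382 = -30243959/13892 - 7382 = -132794703/13892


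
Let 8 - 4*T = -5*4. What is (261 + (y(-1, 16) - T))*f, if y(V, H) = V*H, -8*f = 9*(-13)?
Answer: 13923/4 ≈ 3480.8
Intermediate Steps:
f = 117/8 (f = -9*(-13)/8 = -1/8*(-117) = 117/8 ≈ 14.625)
T = 7 (T = 2 - (-5)*4/4 = 2 - 1/4*(-20) = 2 + 5 = 7)
y(V, H) = H*V
(261 + (y(-1, 16) - T))*f = (261 + (16*(-1) - 1*7))*(117/8) = (261 + (-16 - 7))*(117/8) = (261 - 23)*(117/8) = 238*(117/8) = 13923/4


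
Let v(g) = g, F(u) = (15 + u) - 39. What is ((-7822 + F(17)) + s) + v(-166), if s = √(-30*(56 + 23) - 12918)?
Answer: -7995 + 14*I*√78 ≈ -7995.0 + 123.64*I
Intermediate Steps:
F(u) = -24 + u
s = 14*I*√78 (s = √(-30*79 - 12918) = √(-2370 - 12918) = √(-15288) = 14*I*√78 ≈ 123.64*I)
((-7822 + F(17)) + s) + v(-166) = ((-7822 + (-24 + 17)) + 14*I*√78) - 166 = ((-7822 - 7) + 14*I*√78) - 166 = (-7829 + 14*I*√78) - 166 = -7995 + 14*I*√78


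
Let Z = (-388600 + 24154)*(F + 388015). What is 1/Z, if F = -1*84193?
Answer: -1/110726712612 ≈ -9.0312e-12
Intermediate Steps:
F = -84193
Z = -110726712612 (Z = (-388600 + 24154)*(-84193 + 388015) = -364446*303822 = -110726712612)
1/Z = 1/(-110726712612) = -1/110726712612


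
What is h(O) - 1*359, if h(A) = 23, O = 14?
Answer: -336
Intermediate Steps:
h(O) - 1*359 = 23 - 1*359 = 23 - 359 = -336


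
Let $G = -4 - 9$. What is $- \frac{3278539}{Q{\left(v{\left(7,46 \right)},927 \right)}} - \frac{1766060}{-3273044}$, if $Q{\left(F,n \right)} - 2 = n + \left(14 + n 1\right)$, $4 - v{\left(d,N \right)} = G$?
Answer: $- \frac{14341577367}{8182610} \approx -1752.7$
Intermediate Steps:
$G = -13$ ($G = -4 - 9 = -13$)
$v{\left(d,N \right)} = 17$ ($v{\left(d,N \right)} = 4 - -13 = 4 + 13 = 17$)
$Q{\left(F,n \right)} = 16 + 2 n$ ($Q{\left(F,n \right)} = 2 + \left(n + \left(14 + n 1\right)\right) = 2 + \left(n + \left(14 + n\right)\right) = 2 + \left(14 + 2 n\right) = 16 + 2 n$)
$- \frac{3278539}{Q{\left(v{\left(7,46 \right)},927 \right)}} - \frac{1766060}{-3273044} = - \frac{3278539}{16 + 2 \cdot 927} - \frac{1766060}{-3273044} = - \frac{3278539}{16 + 1854} - - \frac{441515}{818261} = - \frac{3278539}{1870} + \frac{441515}{818261} = \left(-3278539\right) \frac{1}{1870} + \frac{441515}{818261} = - \frac{298049}{170} + \frac{441515}{818261} = - \frac{14341577367}{8182610}$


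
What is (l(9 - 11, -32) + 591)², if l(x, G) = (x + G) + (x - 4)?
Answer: 303601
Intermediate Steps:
l(x, G) = -4 + G + 2*x (l(x, G) = (G + x) + (-4 + x) = -4 + G + 2*x)
(l(9 - 11, -32) + 591)² = ((-4 - 32 + 2*(9 - 11)) + 591)² = ((-4 - 32 + 2*(-2)) + 591)² = ((-4 - 32 - 4) + 591)² = (-40 + 591)² = 551² = 303601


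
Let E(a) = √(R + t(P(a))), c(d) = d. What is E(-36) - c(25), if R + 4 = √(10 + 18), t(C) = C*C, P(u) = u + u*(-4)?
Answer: -25 + √(11660 + 2*√7) ≈ 83.006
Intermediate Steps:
P(u) = -3*u (P(u) = u - 4*u = -3*u)
t(C) = C²
R = -4 + 2*√7 (R = -4 + √(10 + 18) = -4 + √28 = -4 + 2*√7 ≈ 1.2915)
E(a) = √(-4 + 2*√7 + 9*a²) (E(a) = √((-4 + 2*√7) + (-3*a)²) = √((-4 + 2*√7) + 9*a²) = √(-4 + 2*√7 + 9*a²))
E(-36) - c(25) = √(-4 + 2*√7 + 9*(-36)²) - 1*25 = √(-4 + 2*√7 + 9*1296) - 25 = √(-4 + 2*√7 + 11664) - 25 = √(11660 + 2*√7) - 25 = -25 + √(11660 + 2*√7)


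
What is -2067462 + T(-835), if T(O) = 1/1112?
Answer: -2299017743/1112 ≈ -2.0675e+6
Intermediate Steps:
T(O) = 1/1112
-2067462 + T(-835) = -2067462 + 1/1112 = -2299017743/1112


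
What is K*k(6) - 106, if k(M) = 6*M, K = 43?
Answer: 1442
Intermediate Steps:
K*k(6) - 106 = 43*(6*6) - 106 = 43*36 - 106 = 1548 - 106 = 1442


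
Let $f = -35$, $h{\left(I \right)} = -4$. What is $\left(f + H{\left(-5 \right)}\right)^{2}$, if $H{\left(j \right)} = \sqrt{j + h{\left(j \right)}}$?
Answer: $1216 - 210 i \approx 1216.0 - 210.0 i$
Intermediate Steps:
$H{\left(j \right)} = \sqrt{-4 + j}$ ($H{\left(j \right)} = \sqrt{j - 4} = \sqrt{-4 + j}$)
$\left(f + H{\left(-5 \right)}\right)^{2} = \left(-35 + \sqrt{-4 - 5}\right)^{2} = \left(-35 + \sqrt{-9}\right)^{2} = \left(-35 + 3 i\right)^{2}$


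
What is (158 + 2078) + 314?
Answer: 2550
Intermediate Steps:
(158 + 2078) + 314 = 2236 + 314 = 2550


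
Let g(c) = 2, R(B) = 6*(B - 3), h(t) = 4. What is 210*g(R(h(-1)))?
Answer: 420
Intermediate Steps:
R(B) = -18 + 6*B (R(B) = 6*(-3 + B) = -18 + 6*B)
210*g(R(h(-1))) = 210*2 = 420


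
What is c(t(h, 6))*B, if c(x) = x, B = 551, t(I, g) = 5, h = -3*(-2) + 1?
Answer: 2755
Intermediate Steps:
h = 7 (h = 6 + 1 = 7)
c(t(h, 6))*B = 5*551 = 2755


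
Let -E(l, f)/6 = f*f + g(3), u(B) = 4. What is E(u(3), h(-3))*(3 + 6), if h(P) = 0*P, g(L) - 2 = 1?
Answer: -162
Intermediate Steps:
g(L) = 3 (g(L) = 2 + 1 = 3)
h(P) = 0
E(l, f) = -18 - 6*f² (E(l, f) = -6*(f*f + 3) = -6*(f² + 3) = -6*(3 + f²) = -18 - 6*f²)
E(u(3), h(-3))*(3 + 6) = (-18 - 6*0²)*(3 + 6) = (-18 - 6*0)*9 = (-18 + 0)*9 = -18*9 = -162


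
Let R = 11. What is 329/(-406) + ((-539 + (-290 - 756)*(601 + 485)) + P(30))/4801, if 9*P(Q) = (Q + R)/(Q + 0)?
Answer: -4464608503/18795915 ≈ -237.53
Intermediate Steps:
P(Q) = (11 + Q)/(9*Q) (P(Q) = ((Q + 11)/(Q + 0))/9 = ((11 + Q)/Q)/9 = (11 + Q)/(9*Q))
329/(-406) + ((-539 + (-290 - 756)*(601 + 485)) + P(30))/4801 = 329/(-406) + ((-539 + (-290 - 756)*(601 + 485)) + (⅑)*(11 + 30)/30)/4801 = 329*(-1/406) + ((-539 - 1046*1086) + (⅑)*(1/30)*41)*(1/4801) = -47/58 + ((-539 - 1135956) + 41/270)*(1/4801) = -47/58 + (-1136495 + 41/270)*(1/4801) = -47/58 - 306853609/270*1/4801 = -47/58 - 306853609/1296270 = -4464608503/18795915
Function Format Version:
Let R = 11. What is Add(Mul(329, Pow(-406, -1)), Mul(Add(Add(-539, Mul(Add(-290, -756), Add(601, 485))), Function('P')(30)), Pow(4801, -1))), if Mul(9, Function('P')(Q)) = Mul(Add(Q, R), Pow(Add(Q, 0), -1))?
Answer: Rational(-4464608503, 18795915) ≈ -237.53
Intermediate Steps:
Function('P')(Q) = Mul(Rational(1, 9), Pow(Q, -1), Add(11, Q)) (Function('P')(Q) = Mul(Rational(1, 9), Mul(Add(Q, 11), Pow(Add(Q, 0), -1))) = Mul(Rational(1, 9), Mul(Add(11, Q), Pow(Q, -1))) = Mul(Rational(1, 9), Mul(Pow(Q, -1), Add(11, Q))) = Mul(Rational(1, 9), Pow(Q, -1), Add(11, Q)))
Add(Mul(329, Pow(-406, -1)), Mul(Add(Add(-539, Mul(Add(-290, -756), Add(601, 485))), Function('P')(30)), Pow(4801, -1))) = Add(Mul(329, Pow(-406, -1)), Mul(Add(Add(-539, Mul(Add(-290, -756), Add(601, 485))), Mul(Rational(1, 9), Pow(30, -1), Add(11, 30))), Pow(4801, -1))) = Add(Mul(329, Rational(-1, 406)), Mul(Add(Add(-539, Mul(-1046, 1086)), Mul(Rational(1, 9), Rational(1, 30), 41)), Rational(1, 4801))) = Add(Rational(-47, 58), Mul(Add(Add(-539, -1135956), Rational(41, 270)), Rational(1, 4801))) = Add(Rational(-47, 58), Mul(Add(-1136495, Rational(41, 270)), Rational(1, 4801))) = Add(Rational(-47, 58), Mul(Rational(-306853609, 270), Rational(1, 4801))) = Add(Rational(-47, 58), Rational(-306853609, 1296270)) = Rational(-4464608503, 18795915)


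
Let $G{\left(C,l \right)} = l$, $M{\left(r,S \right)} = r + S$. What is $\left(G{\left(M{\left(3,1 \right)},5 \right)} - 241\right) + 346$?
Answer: $110$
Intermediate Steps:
$M{\left(r,S \right)} = S + r$
$\left(G{\left(M{\left(3,1 \right)},5 \right)} - 241\right) + 346 = \left(5 - 241\right) + 346 = -236 + 346 = 110$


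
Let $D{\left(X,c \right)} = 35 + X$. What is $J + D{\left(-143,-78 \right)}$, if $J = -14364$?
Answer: $-14472$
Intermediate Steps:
$J + D{\left(-143,-78 \right)} = -14364 + \left(35 - 143\right) = -14364 - 108 = -14472$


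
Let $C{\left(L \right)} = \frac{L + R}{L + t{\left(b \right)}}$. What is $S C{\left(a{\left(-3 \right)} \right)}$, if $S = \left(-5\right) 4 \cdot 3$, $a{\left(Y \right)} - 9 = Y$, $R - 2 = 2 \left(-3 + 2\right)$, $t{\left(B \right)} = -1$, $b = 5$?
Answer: $-72$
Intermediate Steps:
$R = 0$ ($R = 2 + 2 \left(-3 + 2\right) = 2 + 2 \left(-1\right) = 2 - 2 = 0$)
$a{\left(Y \right)} = 9 + Y$
$C{\left(L \right)} = \frac{L}{-1 + L}$ ($C{\left(L \right)} = \frac{L + 0}{L - 1} = \frac{L}{-1 + L}$)
$S = -60$ ($S = \left(-20\right) 3 = -60$)
$S C{\left(a{\left(-3 \right)} \right)} = - 60 \frac{9 - 3}{-1 + \left(9 - 3\right)} = - 60 \frac{6}{-1 + 6} = - 60 \cdot \frac{6}{5} = - 60 \cdot 6 \cdot \frac{1}{5} = \left(-60\right) \frac{6}{5} = -72$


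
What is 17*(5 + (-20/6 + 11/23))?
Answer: 2516/69 ≈ 36.464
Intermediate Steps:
17*(5 + (-20/6 + 11/23)) = 17*(5 + (-20*1/6 + 11*(1/23))) = 17*(5 + (-10/3 + 11/23)) = 17*(5 - 197/69) = 17*(148/69) = 2516/69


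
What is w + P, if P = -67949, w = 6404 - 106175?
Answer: -167720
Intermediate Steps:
w = -99771
w + P = -99771 - 67949 = -167720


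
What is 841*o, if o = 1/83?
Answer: 841/83 ≈ 10.133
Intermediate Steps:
o = 1/83 ≈ 0.012048
841*o = 841*(1/83) = 841/83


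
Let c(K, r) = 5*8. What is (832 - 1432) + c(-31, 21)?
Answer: -560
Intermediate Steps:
c(K, r) = 40
(832 - 1432) + c(-31, 21) = (832 - 1432) + 40 = -600 + 40 = -560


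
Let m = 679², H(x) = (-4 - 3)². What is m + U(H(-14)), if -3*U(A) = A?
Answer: 1383074/3 ≈ 4.6102e+5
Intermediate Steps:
H(x) = 49 (H(x) = (-7)² = 49)
m = 461041
U(A) = -A/3
m + U(H(-14)) = 461041 - ⅓*49 = 461041 - 49/3 = 1383074/3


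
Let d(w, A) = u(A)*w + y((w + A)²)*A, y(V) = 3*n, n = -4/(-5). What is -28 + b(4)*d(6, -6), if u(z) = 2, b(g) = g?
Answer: -188/5 ≈ -37.600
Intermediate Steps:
n = ⅘ (n = -4*(-⅕) = ⅘ ≈ 0.80000)
y(V) = 12/5 (y(V) = 3*(⅘) = 12/5)
d(w, A) = 2*w + 12*A/5
-28 + b(4)*d(6, -6) = -28 + 4*(2*6 + (12/5)*(-6)) = -28 + 4*(12 - 72/5) = -28 + 4*(-12/5) = -28 - 48/5 = -188/5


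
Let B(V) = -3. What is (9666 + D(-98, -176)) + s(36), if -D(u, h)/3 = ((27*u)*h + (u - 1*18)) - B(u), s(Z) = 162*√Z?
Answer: -1386111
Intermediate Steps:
D(u, h) = 45 - 3*u - 81*h*u (D(u, h) = -3*(((27*u)*h + (u - 1*18)) - 1*(-3)) = -3*((27*h*u + (u - 18)) + 3) = -3*((27*h*u + (-18 + u)) + 3) = -3*((-18 + u + 27*h*u) + 3) = -3*(-15 + u + 27*h*u) = 45 - 3*u - 81*h*u)
(9666 + D(-98, -176)) + s(36) = (9666 + (45 - 3*(-98) - 81*(-176)*(-98))) + 162*√36 = (9666 + (45 + 294 - 1397088)) + 162*6 = (9666 - 1396749) + 972 = -1387083 + 972 = -1386111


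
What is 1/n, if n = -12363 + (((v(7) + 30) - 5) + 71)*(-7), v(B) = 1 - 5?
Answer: -1/13007 ≈ -7.6882e-5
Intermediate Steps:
v(B) = -4
n = -13007 (n = -12363 + (((-4 + 30) - 5) + 71)*(-7) = -12363 + ((26 - 5) + 71)*(-7) = -12363 + (21 + 71)*(-7) = -12363 + 92*(-7) = -12363 - 644 = -13007)
1/n = 1/(-13007) = -1/13007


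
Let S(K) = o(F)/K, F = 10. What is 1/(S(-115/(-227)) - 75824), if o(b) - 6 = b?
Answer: -115/8716128 ≈ -1.3194e-5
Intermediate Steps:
o(b) = 6 + b
S(K) = 16/K (S(K) = (6 + 10)/K = 16/K)
1/(S(-115/(-227)) - 75824) = 1/(16/((-115/(-227))) - 75824) = 1/(16/((-115*(-1/227))) - 75824) = 1/(16/(115/227) - 75824) = 1/(16*(227/115) - 75824) = 1/(3632/115 - 75824) = 1/(-8716128/115) = -115/8716128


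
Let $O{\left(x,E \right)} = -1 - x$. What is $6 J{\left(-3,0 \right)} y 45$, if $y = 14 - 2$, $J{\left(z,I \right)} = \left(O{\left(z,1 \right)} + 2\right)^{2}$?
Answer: $51840$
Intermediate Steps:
$J{\left(z,I \right)} = \left(1 - z\right)^{2}$ ($J{\left(z,I \right)} = \left(\left(-1 - z\right) + 2\right)^{2} = \left(1 - z\right)^{2}$)
$y = 12$
$6 J{\left(-3,0 \right)} y 45 = 6 \left(-1 - 3\right)^{2} \cdot 12 \cdot 45 = 6 \left(-4\right)^{2} \cdot 12 \cdot 45 = 6 \cdot 16 \cdot 12 \cdot 45 = 96 \cdot 12 \cdot 45 = 1152 \cdot 45 = 51840$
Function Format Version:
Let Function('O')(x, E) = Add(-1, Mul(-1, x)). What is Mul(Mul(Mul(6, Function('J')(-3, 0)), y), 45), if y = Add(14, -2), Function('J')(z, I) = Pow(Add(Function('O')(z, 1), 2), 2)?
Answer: 51840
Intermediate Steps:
Function('J')(z, I) = Pow(Add(1, Mul(-1, z)), 2) (Function('J')(z, I) = Pow(Add(Add(-1, Mul(-1, z)), 2), 2) = Pow(Add(1, Mul(-1, z)), 2))
y = 12
Mul(Mul(Mul(6, Function('J')(-3, 0)), y), 45) = Mul(Mul(Mul(6, Pow(Add(-1, -3), 2)), 12), 45) = Mul(Mul(Mul(6, Pow(-4, 2)), 12), 45) = Mul(Mul(Mul(6, 16), 12), 45) = Mul(Mul(96, 12), 45) = Mul(1152, 45) = 51840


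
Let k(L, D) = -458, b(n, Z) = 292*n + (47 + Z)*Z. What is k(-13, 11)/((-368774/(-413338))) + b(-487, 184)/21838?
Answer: -1042723107388/2013321653 ≈ -517.91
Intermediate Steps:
b(n, Z) = 292*n + Z*(47 + Z)
k(-13, 11)/((-368774/(-413338))) + b(-487, 184)/21838 = -458/((-368774/(-413338))) + (184**2 + 47*184 + 292*(-487))/21838 = -458/((-368774*(-1/413338))) + (33856 + 8648 - 142204)*(1/21838) = -458/184387/206669 - 99700*1/21838 = -458*206669/184387 - 49850/10919 = -94654402/184387 - 49850/10919 = -1042723107388/2013321653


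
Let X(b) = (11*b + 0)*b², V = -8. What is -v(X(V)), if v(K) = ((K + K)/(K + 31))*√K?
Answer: -180224*I*√22/5601 ≈ -150.92*I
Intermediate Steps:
X(b) = 11*b³ (X(b) = (11*b)*b² = 11*b³)
v(K) = 2*K^(3/2)/(31 + K) (v(K) = ((2*K)/(31 + K))*√K = (2*K/(31 + K))*√K = 2*K^(3/2)/(31 + K))
-v(X(V)) = -2*(11*(-8)³)^(3/2)/(31 + 11*(-8)³) = -2*(11*(-512))^(3/2)/(31 + 11*(-512)) = -2*(-5632)^(3/2)/(31 - 5632) = -2*(-90112*I*√22)/(-5601) = -2*(-90112*I*√22)*(-1)/5601 = -180224*I*√22/5601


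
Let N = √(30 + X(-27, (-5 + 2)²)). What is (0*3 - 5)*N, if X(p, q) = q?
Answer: -5*√39 ≈ -31.225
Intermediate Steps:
N = √39 (N = √(30 + (-5 + 2)²) = √(30 + (-3)²) = √(30 + 9) = √39 ≈ 6.2450)
(0*3 - 5)*N = (0*3 - 5)*√39 = (0 - 5)*√39 = -5*√39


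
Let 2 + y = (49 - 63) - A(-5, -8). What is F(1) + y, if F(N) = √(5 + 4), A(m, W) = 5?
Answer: -18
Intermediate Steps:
F(N) = 3 (F(N) = √9 = 3)
y = -21 (y = -2 + ((49 - 63) - 1*5) = -2 + (-14 - 5) = -2 - 19 = -21)
F(1) + y = 3 - 21 = -18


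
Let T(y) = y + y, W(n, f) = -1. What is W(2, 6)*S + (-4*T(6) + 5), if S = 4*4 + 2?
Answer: -61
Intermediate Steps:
S = 18 (S = 16 + 2 = 18)
T(y) = 2*y
W(2, 6)*S + (-4*T(6) + 5) = -1*18 + (-8*6 + 5) = -18 + (-4*12 + 5) = -18 + (-48 + 5) = -18 - 43 = -61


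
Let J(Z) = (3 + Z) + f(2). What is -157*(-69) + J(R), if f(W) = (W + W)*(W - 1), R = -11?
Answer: 10829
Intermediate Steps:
f(W) = 2*W*(-1 + W) (f(W) = (2*W)*(-1 + W) = 2*W*(-1 + W))
J(Z) = 7 + Z (J(Z) = (3 + Z) + 2*2*(-1 + 2) = (3 + Z) + 2*2*1 = (3 + Z) + 4 = 7 + Z)
-157*(-69) + J(R) = -157*(-69) + (7 - 11) = 10833 - 4 = 10829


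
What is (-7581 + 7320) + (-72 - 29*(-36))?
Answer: 711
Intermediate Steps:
(-7581 + 7320) + (-72 - 29*(-36)) = -261 + (-72 + 1044) = -261 + 972 = 711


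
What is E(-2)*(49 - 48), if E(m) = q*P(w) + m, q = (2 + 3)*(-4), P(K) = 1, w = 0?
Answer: -22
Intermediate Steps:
q = -20 (q = 5*(-4) = -20)
E(m) = -20 + m (E(m) = -20*1 + m = -20 + m)
E(-2)*(49 - 48) = (-20 - 2)*(49 - 48) = -22*1 = -22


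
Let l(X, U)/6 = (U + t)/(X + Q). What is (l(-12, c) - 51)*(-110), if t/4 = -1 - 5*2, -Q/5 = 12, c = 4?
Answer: 15730/3 ≈ 5243.3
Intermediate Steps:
Q = -60 (Q = -5*12 = -60)
t = -44 (t = 4*(-1 - 5*2) = 4*(-1 - 10) = 4*(-11) = -44)
l(X, U) = 6*(-44 + U)/(-60 + X) (l(X, U) = 6*((U - 44)/(X - 60)) = 6*((-44 + U)/(-60 + X)) = 6*(-44 + U)/(-60 + X))
(l(-12, c) - 51)*(-110) = (6*(-44 + 4)/(-60 - 12) - 51)*(-110) = (6*(-40)/(-72) - 51)*(-110) = (6*(-1/72)*(-40) - 51)*(-110) = (10/3 - 51)*(-110) = -143/3*(-110) = 15730/3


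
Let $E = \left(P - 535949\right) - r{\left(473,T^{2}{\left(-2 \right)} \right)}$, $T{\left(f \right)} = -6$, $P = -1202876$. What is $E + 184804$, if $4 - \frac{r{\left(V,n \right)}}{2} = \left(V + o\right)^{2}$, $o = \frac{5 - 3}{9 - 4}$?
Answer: $- \frac{27645347}{25} \approx -1.1058 \cdot 10^{6}$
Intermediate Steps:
$o = \frac{2}{5} \approx 0.4$
$r{\left(V,n \right)} = 8 - 2 \left(\frac{2}{5} + V\right)^{2}$ ($r{\left(V,n \right)} = 8 - 2 \left(V + \frac{2}{5}\right)^{2} = 8 - 2 \left(\frac{2}{5} + V\right)^{2}$)
$E = - \frac{32265447}{25}$ ($E = \left(-1202876 - 535949\right) - \left(8 - \frac{2 \left(2 + 5 \cdot 473\right)^{2}}{25}\right) = \left(-1202876 - 535949\right) - \left(8 - \frac{2 \left(2 + 2365\right)^{2}}{25}\right) = -1738825 - \left(8 - \frac{2 \cdot 2367^{2}}{25}\right) = -1738825 - \left(8 - \frac{11205378}{25}\right) = -1738825 - - \frac{11205178}{25} = -1738825 + \frac{11205178}{25} = - \frac{32265447}{25} \approx -1.2906 \cdot 10^{6}$)
$E + 184804 = - \frac{32265447}{25} + 184804 = - \frac{27645347}{25}$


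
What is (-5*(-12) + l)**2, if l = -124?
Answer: 4096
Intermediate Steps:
(-5*(-12) + l)**2 = (-5*(-12) - 124)**2 = (60 - 124)**2 = (-64)**2 = 4096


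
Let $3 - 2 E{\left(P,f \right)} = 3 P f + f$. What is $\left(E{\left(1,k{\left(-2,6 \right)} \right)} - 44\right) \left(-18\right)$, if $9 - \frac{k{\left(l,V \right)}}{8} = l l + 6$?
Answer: $477$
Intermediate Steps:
$k{\left(l,V \right)} = 24 - 8 l^{2}$ ($k{\left(l,V \right)} = 72 - 8 \left(l l + 6\right) = 72 - 8 \left(l^{2} + 6\right) = 72 - 8 \left(6 + l^{2}\right) = 72 - \left(48 + 8 l^{2}\right) = 24 - 8 l^{2}$)
$E{\left(P,f \right)} = \frac{3}{2} - \frac{f}{2} - \frac{3 P f}{2}$ ($E{\left(P,f \right)} = \frac{3}{2} - \frac{3 P f + f}{2} = \frac{3}{2} - \frac{f + 3 P f}{2} = \frac{3}{2} - \left(\frac{f}{2} + \frac{3 P f}{2}\right) = \frac{3}{2} - \frac{f}{2} - \frac{3 P f}{2}$)
$\left(E{\left(1,k{\left(-2,6 \right)} \right)} - 44\right) \left(-18\right) = \left(\left(\frac{3}{2} - \frac{24 - 8 \left(-2\right)^{2}}{2} - \frac{3 \left(24 - 8 \left(-2\right)^{2}\right)}{2}\right) - 44\right) \left(-18\right) = \left(\left(\frac{3}{2} - \frac{24 - 32}{2} - \frac{3 \left(24 - 32\right)}{2}\right) - 44\right) \left(-18\right) = \left(\left(\frac{3}{2} - -4 - \frac{3}{2} \left(-8\right)\right) - 44\right) \left(-18\right) = \left(\left(\frac{3}{2} + 4 + 12\right) - 44\right) \left(-18\right) = \left(\frac{35}{2} - 44\right) \left(-18\right) = \left(- \frac{53}{2}\right) \left(-18\right) = 477$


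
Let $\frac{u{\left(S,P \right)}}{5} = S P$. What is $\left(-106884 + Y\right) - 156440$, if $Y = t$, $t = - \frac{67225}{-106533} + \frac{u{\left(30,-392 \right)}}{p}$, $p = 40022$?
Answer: $- \frac{561364280323337}{2131831863} \approx -2.6333 \cdot 10^{5}$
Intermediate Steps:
$u{\left(S,P \right)} = 5 P S$ ($u{\left(S,P \right)} = 5 S P = 5 P S$)
$t = - \frac{1786830725}{2131831863}$ ($t = - \frac{67225}{-106533} + \frac{5 \left(-392\right) 30}{40022} = \left(-67225\right) \left(- \frac{1}{106533}\right) - \frac{29400}{20011} = \frac{67225}{106533} - \frac{29400}{20011} = - \frac{1786830725}{2131831863} \approx -0.83817$)
$Y = - \frac{1786830725}{2131831863} \approx -0.83817$
$\left(-106884 + Y\right) - 156440 = \left(-106884 - \frac{1786830725}{2131831863}\right) - 156440 = - \frac{227860503675617}{2131831863} - 156440 = - \frac{561364280323337}{2131831863}$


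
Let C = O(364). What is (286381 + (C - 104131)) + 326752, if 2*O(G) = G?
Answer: 509184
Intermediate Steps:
O(G) = G/2
C = 182 (C = (½)*364 = 182)
(286381 + (C - 104131)) + 326752 = (286381 + (182 - 104131)) + 326752 = (286381 - 103949) + 326752 = 182432 + 326752 = 509184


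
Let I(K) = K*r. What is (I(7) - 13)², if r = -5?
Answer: 2304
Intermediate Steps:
I(K) = -5*K (I(K) = K*(-5) = -5*K)
(I(7) - 13)² = (-5*7 - 13)² = (-35 - 13)² = (-48)² = 2304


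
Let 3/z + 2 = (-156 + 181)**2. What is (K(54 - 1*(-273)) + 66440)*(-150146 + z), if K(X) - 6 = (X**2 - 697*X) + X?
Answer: 5071509957235/623 ≈ 8.1405e+9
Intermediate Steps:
K(X) = 6 + X**2 - 696*X (K(X) = 6 + ((X**2 - 697*X) + X) = 6 + (X**2 - 696*X) = 6 + X**2 - 696*X)
z = 3/623 (z = 3/(-2 + (-156 + 181)**2) = 3/(-2 + 25**2) = 3/(-2 + 625) = 3/623 ≈ 0.0048154)
(K(54 - 1*(-273)) + 66440)*(-150146 + z) = ((6 + (54 - 1*(-273))**2 - 696*(54 - 1*(-273))) + 66440)*(-150146 + 3/623) = ((6 + (54 + 273)**2 - 696*(54 + 273)) + 66440)*(-93540955/623) = ((6 + 327**2 - 696*327) + 66440)*(-93540955/623) = ((6 + 106929 - 227592) + 66440)*(-93540955/623) = (-120657 + 66440)*(-93540955/623) = -54217*(-93540955/623) = 5071509957235/623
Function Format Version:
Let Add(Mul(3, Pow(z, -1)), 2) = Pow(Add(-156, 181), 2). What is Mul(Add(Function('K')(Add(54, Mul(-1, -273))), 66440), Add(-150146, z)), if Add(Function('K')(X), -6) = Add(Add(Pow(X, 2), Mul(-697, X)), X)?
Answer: Rational(5071509957235, 623) ≈ 8.1405e+9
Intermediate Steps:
Function('K')(X) = Add(6, Pow(X, 2), Mul(-696, X)) (Function('K')(X) = Add(6, Add(Add(Pow(X, 2), Mul(-697, X)), X)) = Add(6, Add(Pow(X, 2), Mul(-696, X))) = Add(6, Pow(X, 2), Mul(-696, X)))
z = Rational(3, 623) (z = Mul(3, Pow(Add(-2, Pow(Add(-156, 181), 2)), -1)) = Mul(3, Pow(Add(-2, Pow(25, 2)), -1)) = Mul(3, Pow(Add(-2, 625), -1)) = Mul(3, Pow(623, -1)) = Mul(3, Rational(1, 623)) = Rational(3, 623) ≈ 0.0048154)
Mul(Add(Function('K')(Add(54, Mul(-1, -273))), 66440), Add(-150146, z)) = Mul(Add(Add(6, Pow(Add(54, Mul(-1, -273)), 2), Mul(-696, Add(54, Mul(-1, -273)))), 66440), Add(-150146, Rational(3, 623))) = Mul(Add(Add(6, Pow(Add(54, 273), 2), Mul(-696, Add(54, 273))), 66440), Rational(-93540955, 623)) = Mul(Add(Add(6, Pow(327, 2), Mul(-696, 327)), 66440), Rational(-93540955, 623)) = Mul(Add(Add(6, 106929, -227592), 66440), Rational(-93540955, 623)) = Mul(Add(-120657, 66440), Rational(-93540955, 623)) = Mul(-54217, Rational(-93540955, 623)) = Rational(5071509957235, 623)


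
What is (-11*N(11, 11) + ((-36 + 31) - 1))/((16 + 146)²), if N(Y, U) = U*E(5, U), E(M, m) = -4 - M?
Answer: 361/8748 ≈ 0.041267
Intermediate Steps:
N(Y, U) = -9*U (N(Y, U) = U*(-4 - 1*5) = U*(-4 - 5) = U*(-9) = -9*U)
(-11*N(11, 11) + ((-36 + 31) - 1))/((16 + 146)²) = (-(-99)*11 + ((-36 + 31) - 1))/((16 + 146)²) = (-11*(-99) + (-5 - 1))/(162²) = (1089 - 6)/26244 = 1083*(1/26244) = 361/8748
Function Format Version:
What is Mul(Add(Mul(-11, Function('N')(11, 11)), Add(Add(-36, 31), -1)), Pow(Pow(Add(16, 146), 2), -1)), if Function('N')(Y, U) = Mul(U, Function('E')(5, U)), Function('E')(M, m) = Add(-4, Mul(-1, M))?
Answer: Rational(361, 8748) ≈ 0.041267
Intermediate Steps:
Function('N')(Y, U) = Mul(-9, U) (Function('N')(Y, U) = Mul(U, Add(-4, Mul(-1, 5))) = Mul(U, Add(-4, -5)) = Mul(U, -9) = Mul(-9, U))
Mul(Add(Mul(-11, Function('N')(11, 11)), Add(Add(-36, 31), -1)), Pow(Pow(Add(16, 146), 2), -1)) = Mul(Add(Mul(-11, Mul(-9, 11)), Add(Add(-36, 31), -1)), Pow(Pow(Add(16, 146), 2), -1)) = Mul(Add(Mul(-11, -99), Add(-5, -1)), Pow(Pow(162, 2), -1)) = Mul(Add(1089, -6), Pow(26244, -1)) = Mul(1083, Rational(1, 26244)) = Rational(361, 8748)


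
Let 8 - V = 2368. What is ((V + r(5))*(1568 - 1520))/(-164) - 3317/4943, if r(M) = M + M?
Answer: 139256603/202663 ≈ 687.13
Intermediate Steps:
V = -2360 (V = 8 - 1*2368 = 8 - 2368 = -2360)
r(M) = 2*M
((V + r(5))*(1568 - 1520))/(-164) - 3317/4943 = ((-2360 + 2*5)*(1568 - 1520))/(-164) - 3317/4943 = ((-2360 + 10)*48)*(-1/164) - 3317*1/4943 = -2350*48*(-1/164) - 3317/4943 = -112800*(-1/164) - 3317/4943 = 28200/41 - 3317/4943 = 139256603/202663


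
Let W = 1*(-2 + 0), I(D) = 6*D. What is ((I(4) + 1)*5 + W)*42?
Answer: 5166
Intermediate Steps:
W = -2 (W = 1*(-2) = -2)
((I(4) + 1)*5 + W)*42 = ((6*4 + 1)*5 - 2)*42 = ((24 + 1)*5 - 2)*42 = (25*5 - 2)*42 = (125 - 2)*42 = 123*42 = 5166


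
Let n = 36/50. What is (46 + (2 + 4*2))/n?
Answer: 700/9 ≈ 77.778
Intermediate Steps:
n = 18/25 (n = 36*(1/50) = 18/25 ≈ 0.72000)
(46 + (2 + 4*2))/n = (46 + (2 + 4*2))/(18/25) = (46 + (2 + 8))*(25/18) = (46 + 10)*(25/18) = 56*(25/18) = 700/9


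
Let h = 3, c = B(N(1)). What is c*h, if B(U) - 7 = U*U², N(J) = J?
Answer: 24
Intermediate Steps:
B(U) = 7 + U³ (B(U) = 7 + U*U² = 7 + U³)
c = 8 (c = 7 + 1³ = 7 + 1 = 8)
c*h = 8*3 = 24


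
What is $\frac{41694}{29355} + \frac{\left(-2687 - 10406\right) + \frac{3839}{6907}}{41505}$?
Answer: $\frac{619871372302}{561023043495} \approx 1.1049$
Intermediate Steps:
$\frac{41694}{29355} + \frac{\left(-2687 - 10406\right) + \frac{3839}{6907}}{41505} = 41694 \cdot \frac{1}{29355} + \left(-13093 + 3839 \cdot \frac{1}{6907}\right) \frac{1}{41505} = \frac{13898}{9785} + \left(-13093 + \frac{3839}{6907}\right) \frac{1}{41505} = \frac{13898}{9785} - \frac{90429512}{286675035} = \frac{619871372302}{561023043495}$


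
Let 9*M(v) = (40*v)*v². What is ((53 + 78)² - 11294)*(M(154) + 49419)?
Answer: 859722786977/9 ≈ 9.5525e+10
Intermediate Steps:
M(v) = 40*v³/9 (M(v) = ((40*v)*v²)/9 = (40*v³)/9 = 40*v³/9)
((53 + 78)² - 11294)*(M(154) + 49419) = ((53 + 78)² - 11294)*((40/9)*154³ + 49419) = (131² - 11294)*((40/9)*3652264 + 49419) = (17161 - 11294)*(146090560/9 + 49419) = 5867*(146535331/9) = 859722786977/9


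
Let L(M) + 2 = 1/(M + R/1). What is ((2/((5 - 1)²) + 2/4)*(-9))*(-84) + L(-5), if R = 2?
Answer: 2821/6 ≈ 470.17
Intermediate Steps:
L(M) = -2 + 1/(2 + M) (L(M) = -2 + 1/(M + 2/1) = -2 + 1/(M + 2*1) = -2 + 1/(M + 2) = -2 + 1/(2 + M))
((2/((5 - 1)²) + 2/4)*(-9))*(-84) + L(-5) = ((2/((5 - 1)²) + 2/4)*(-9))*(-84) + (-3 - 2*(-5))/(2 - 5) = ((2/(4²) + 2*(¼))*(-9))*(-84) + (-3 + 10)/(-3) = ((2/16 + ½)*(-9))*(-84) - ⅓*7 = ((2*(1/16) + ½)*(-9))*(-84) - 7/3 = ((⅛ + ½)*(-9))*(-84) - 7/3 = ((5/8)*(-9))*(-84) - 7/3 = -45/8*(-84) - 7/3 = 945/2 - 7/3 = 2821/6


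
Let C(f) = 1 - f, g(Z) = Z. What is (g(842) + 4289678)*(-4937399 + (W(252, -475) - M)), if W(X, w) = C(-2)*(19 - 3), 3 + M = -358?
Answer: -21182254334800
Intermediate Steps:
M = -361 (M = -3 - 358 = -361)
W(X, w) = 48 (W(X, w) = (1 - 1*(-2))*(19 - 3) = (1 + 2)*16 = 3*16 = 48)
(g(842) + 4289678)*(-4937399 + (W(252, -475) - M)) = (842 + 4289678)*(-4937399 + (48 - 1*(-361))) = 4290520*(-4937399 + (48 + 361)) = 4290520*(-4937399 + 409) = 4290520*(-4936990) = -21182254334800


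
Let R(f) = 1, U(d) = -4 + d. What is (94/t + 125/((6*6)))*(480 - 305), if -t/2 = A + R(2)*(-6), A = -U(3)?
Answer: 81095/36 ≈ 2252.6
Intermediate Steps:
A = 1 (A = -(-4 + 3) = -1*(-1) = 1)
t = 10 (t = -2*(1 + 1*(-6)) = -2*(1 - 6) = -2*(-5) = 10)
(94/t + 125/((6*6)))*(480 - 305) = (94/10 + 125/((6*6)))*(480 - 305) = (94*(⅒) + 125/36)*175 = (47/5 + 125*(1/36))*175 = (47/5 + 125/36)*175 = (2317/180)*175 = 81095/36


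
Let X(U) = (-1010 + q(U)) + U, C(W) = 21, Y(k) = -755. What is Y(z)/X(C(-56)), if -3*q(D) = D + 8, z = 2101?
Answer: 2265/2996 ≈ 0.75601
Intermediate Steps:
q(D) = -8/3 - D/3 (q(D) = -(D + 8)/3 = -(8 + D)/3 = -8/3 - D/3)
X(U) = -3038/3 + 2*U/3 (X(U) = (-1010 + (-8/3 - U/3)) + U = (-3038/3 - U/3) + U = -3038/3 + 2*U/3)
Y(z)/X(C(-56)) = -755/(-3038/3 + (⅔)*21) = -755/(-3038/3 + 14) = -755/(-2996/3) = -755*(-3/2996) = 2265/2996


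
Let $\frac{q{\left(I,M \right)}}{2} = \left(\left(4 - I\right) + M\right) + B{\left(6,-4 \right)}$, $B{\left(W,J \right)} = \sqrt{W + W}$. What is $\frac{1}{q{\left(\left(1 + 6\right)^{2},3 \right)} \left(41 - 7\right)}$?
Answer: $- \frac{7}{19856} - \frac{\sqrt{3}}{59568} \approx -0.00038162$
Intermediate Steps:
$B{\left(W,J \right)} = \sqrt{2} \sqrt{W}$ ($B{\left(W,J \right)} = \sqrt{2 W} = \sqrt{2} \sqrt{W}$)
$q{\left(I,M \right)} = 8 - 2 I + 2 M + 4 \sqrt{3}$ ($q{\left(I,M \right)} = 2 \left(\left(\left(4 - I\right) + M\right) + \sqrt{2} \sqrt{6}\right) = 2 \left(\left(4 + M - I\right) + 2 \sqrt{3}\right) = 2 \left(4 + M - I + 2 \sqrt{3}\right) = 8 - 2 I + 2 M + 4 \sqrt{3}$)
$\frac{1}{q{\left(\left(1 + 6\right)^{2},3 \right)} \left(41 - 7\right)} = \frac{1}{\left(8 - 2 \left(1 + 6\right)^{2} + 2 \cdot 3 + 4 \sqrt{3}\right) \left(41 - 7\right)} = \frac{1}{\left(8 - 2 \cdot 7^{2} + 6 + 4 \sqrt{3}\right) 34} = \frac{1}{\left(8 - 98 + 6 + 4 \sqrt{3}\right) 34} = \frac{1}{\left(-84 + 4 \sqrt{3}\right) 34} = \frac{1}{-2856 + 136 \sqrt{3}}$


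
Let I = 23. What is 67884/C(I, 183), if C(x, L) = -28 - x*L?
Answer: -67884/4237 ≈ -16.022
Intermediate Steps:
C(x, L) = -28 - L*x
67884/C(I, 183) = 67884/(-28 - 1*183*23) = 67884/(-28 - 4209) = 67884/(-4237) = 67884*(-1/4237) = -67884/4237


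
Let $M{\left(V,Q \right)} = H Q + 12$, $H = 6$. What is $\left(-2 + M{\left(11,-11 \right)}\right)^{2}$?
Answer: $3136$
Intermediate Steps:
$M{\left(V,Q \right)} = 12 + 6 Q$ ($M{\left(V,Q \right)} = 6 Q + 12 = 12 + 6 Q$)
$\left(-2 + M{\left(11,-11 \right)}\right)^{2} = \left(-2 + \left(12 + 6 \left(-11\right)\right)\right)^{2} = \left(-2 + \left(12 - 66\right)\right)^{2} = \left(-2 - 54\right)^{2} = \left(-56\right)^{2} = 3136$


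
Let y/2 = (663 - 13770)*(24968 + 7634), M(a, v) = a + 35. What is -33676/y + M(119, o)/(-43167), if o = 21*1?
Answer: -10846595635/3074313551523 ≈ -0.0035281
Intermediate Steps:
o = 21
M(a, v) = 35 + a
y = -854628828 (y = 2*((663 - 13770)*(24968 + 7634)) = 2*(-13107*32602) = 2*(-427314414) = -854628828)
-33676/y + M(119, o)/(-43167) = -33676/(-854628828) + (35 + 119)/(-43167) = -33676*(-1/854628828) + 154*(-1/43167) = 8419/213657207 - 154/43167 = -10846595635/3074313551523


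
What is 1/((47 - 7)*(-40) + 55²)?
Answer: 1/1425 ≈ 0.00070175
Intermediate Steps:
1/((47 - 7)*(-40) + 55²) = 1/(40*(-40) + 3025) = 1/(-1600 + 3025) = 1/1425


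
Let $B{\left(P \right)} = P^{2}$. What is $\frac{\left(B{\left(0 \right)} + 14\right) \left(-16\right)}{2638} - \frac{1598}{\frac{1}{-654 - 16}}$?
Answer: $\frac{1412200428}{1319} \approx 1.0707 \cdot 10^{6}$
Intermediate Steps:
$\frac{\left(B{\left(0 \right)} + 14\right) \left(-16\right)}{2638} - \frac{1598}{\frac{1}{-654 - 16}} = \frac{\left(0^{2} + 14\right) \left(-16\right)}{2638} - \frac{1598}{\frac{1}{-654 - 16}} = \left(0 + 14\right) \left(-16\right) \frac{1}{2638} - \frac{1598}{\frac{1}{-670}} = 14 \left(-16\right) \frac{1}{2638} - \frac{1598}{- \frac{1}{670}} = \left(-224\right) \frac{1}{2638} - -1070660 = - \frac{112}{1319} + 1070660 = \frac{1412200428}{1319}$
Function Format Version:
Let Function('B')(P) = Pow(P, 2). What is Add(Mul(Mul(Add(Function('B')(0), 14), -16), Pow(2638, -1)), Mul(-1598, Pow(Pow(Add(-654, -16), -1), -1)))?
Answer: Rational(1412200428, 1319) ≈ 1.0707e+6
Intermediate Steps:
Add(Mul(Mul(Add(Function('B')(0), 14), -16), Pow(2638, -1)), Mul(-1598, Pow(Pow(Add(-654, -16), -1), -1))) = Add(Mul(Mul(Add(Pow(0, 2), 14), -16), Pow(2638, -1)), Mul(-1598, Pow(Pow(Add(-654, -16), -1), -1))) = Add(Mul(Mul(Add(0, 14), -16), Rational(1, 2638)), Mul(-1598, Pow(Pow(-670, -1), -1))) = Add(Mul(Mul(14, -16), Rational(1, 2638)), Mul(-1598, Pow(Rational(-1, 670), -1))) = Add(Mul(-224, Rational(1, 2638)), Mul(-1598, -670)) = Add(Rational(-112, 1319), 1070660) = Rational(1412200428, 1319)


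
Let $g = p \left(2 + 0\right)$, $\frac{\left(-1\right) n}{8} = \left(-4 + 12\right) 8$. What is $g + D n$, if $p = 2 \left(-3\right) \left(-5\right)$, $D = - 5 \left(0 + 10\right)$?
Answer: $25660$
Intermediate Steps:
$n = -512$ ($n = - 8 \left(-4 + 12\right) 8 = - 8 \cdot 8 \cdot 8 = \left(-8\right) 64 = -512$)
$D = -50$ ($D = \left(-5\right) 10 = -50$)
$p = 30$ ($p = \left(-6\right) \left(-5\right) = 30$)
$g = 60$ ($g = 30 \left(2 + 0\right) = 30 \cdot 2 = 60$)
$g + D n = 60 - -25600 = 60 + 25600 = 25660$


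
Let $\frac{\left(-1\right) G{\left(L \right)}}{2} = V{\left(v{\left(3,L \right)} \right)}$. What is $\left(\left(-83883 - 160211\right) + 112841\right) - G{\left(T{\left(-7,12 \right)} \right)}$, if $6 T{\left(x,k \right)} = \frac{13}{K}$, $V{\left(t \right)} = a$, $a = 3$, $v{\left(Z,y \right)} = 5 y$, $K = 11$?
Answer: $-131247$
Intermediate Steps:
$V{\left(t \right)} = 3$
$T{\left(x,k \right)} = \frac{13}{66}$ ($T{\left(x,k \right)} = \frac{13 \cdot \frac{1}{11}}{6} = \frac{1}{6} \cdot \frac{13}{11} = \frac{13}{66}$)
$G{\left(L \right)} = -6$ ($G{\left(L \right)} = \left(-2\right) 3 = -6$)
$\left(\left(-83883 - 160211\right) + 112841\right) - G{\left(T{\left(-7,12 \right)} \right)} = \left(\left(-83883 - 160211\right) + 112841\right) - -6 = \left(-244094 + 112841\right) + 6 = -131253 + 6 = -131247$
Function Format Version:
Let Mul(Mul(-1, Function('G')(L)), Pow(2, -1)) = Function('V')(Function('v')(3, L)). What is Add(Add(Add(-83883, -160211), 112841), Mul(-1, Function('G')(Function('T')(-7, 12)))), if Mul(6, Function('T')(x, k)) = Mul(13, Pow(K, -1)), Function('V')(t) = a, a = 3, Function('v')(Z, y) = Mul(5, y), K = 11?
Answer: -131247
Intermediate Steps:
Function('V')(t) = 3
Function('T')(x, k) = Rational(13, 66) (Function('T')(x, k) = Mul(Rational(1, 6), Mul(13, Pow(11, -1))) = Mul(Rational(1, 6), Mul(13, Rational(1, 11))) = Mul(Rational(1, 6), Rational(13, 11)) = Rational(13, 66))
Function('G')(L) = -6 (Function('G')(L) = Mul(-2, 3) = -6)
Add(Add(Add(-83883, -160211), 112841), Mul(-1, Function('G')(Function('T')(-7, 12)))) = Add(Add(Add(-83883, -160211), 112841), Mul(-1, -6)) = Add(Add(-244094, 112841), 6) = Add(-131253, 6) = -131247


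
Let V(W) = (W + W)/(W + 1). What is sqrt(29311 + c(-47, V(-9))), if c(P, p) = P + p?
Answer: sqrt(117065)/2 ≈ 171.07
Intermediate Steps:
V(W) = 2*W/(1 + W) (V(W) = (2*W)/(1 + W) = 2*W/(1 + W))
sqrt(29311 + c(-47, V(-9))) = sqrt(29311 + (-47 + 2*(-9)/(1 - 9))) = sqrt(29311 + (-47 + 2*(-9)/(-8))) = sqrt(29311 + (-47 + 2*(-9)*(-1/8))) = sqrt(29311 + (-47 + 9/4)) = sqrt(29311 - 179/4) = sqrt(117065/4) = sqrt(117065)/2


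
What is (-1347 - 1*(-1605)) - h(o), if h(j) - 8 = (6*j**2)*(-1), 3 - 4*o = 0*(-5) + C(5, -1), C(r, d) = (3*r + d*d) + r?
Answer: 743/2 ≈ 371.50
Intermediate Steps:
C(r, d) = d**2 + 4*r (C(r, d) = (3*r + d**2) + r = (d**2 + 3*r) + r = d**2 + 4*r)
o = -9/2 (o = 3/4 - (0*(-5) + ((-1)**2 + 4*5))/4 = 3/4 - (0 + (1 + 20))/4 = 3/4 - (0 + 21)/4 = 3/4 - 1/4*21 = 3/4 - 21/4 = -9/2 ≈ -4.5000)
h(j) = 8 - 6*j**2 (h(j) = 8 + (6*j**2)*(-1) = 8 - 6*j**2)
(-1347 - 1*(-1605)) - h(o) = (-1347 - 1*(-1605)) - (8 - 6*(-9/2)**2) = (-1347 + 1605) - (8 - 6*81/4) = 258 - (8 - 243/2) = 258 - 1*(-227/2) = 258 + 227/2 = 743/2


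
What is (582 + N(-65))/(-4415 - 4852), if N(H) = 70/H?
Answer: -7552/120471 ≈ -0.062687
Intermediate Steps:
(582 + N(-65))/(-4415 - 4852) = (582 + 70/(-65))/(-4415 - 4852) = (582 + 70*(-1/65))/(-9267) = (582 - 14/13)*(-1/9267) = (7552/13)*(-1/9267) = -7552/120471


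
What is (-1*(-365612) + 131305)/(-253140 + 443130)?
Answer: 55213/21110 ≈ 2.6155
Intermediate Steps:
(-1*(-365612) + 131305)/(-253140 + 443130) = (365612 + 131305)/189990 = 496917*(1/189990) = 55213/21110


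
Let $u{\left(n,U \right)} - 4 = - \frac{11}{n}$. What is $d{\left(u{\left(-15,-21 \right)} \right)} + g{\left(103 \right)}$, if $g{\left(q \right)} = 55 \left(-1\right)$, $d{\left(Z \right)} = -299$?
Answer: $-354$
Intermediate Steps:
$u{\left(n,U \right)} = 4 - \frac{11}{n}$
$g{\left(q \right)} = -55$
$d{\left(u{\left(-15,-21 \right)} \right)} + g{\left(103 \right)} = -299 - 55 = -354$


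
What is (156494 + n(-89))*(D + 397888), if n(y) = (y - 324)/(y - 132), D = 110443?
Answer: 17580926025297/221 ≈ 7.9552e+10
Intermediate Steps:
n(y) = (-324 + y)/(-132 + y)
(156494 + n(-89))*(D + 397888) = (156494 + (-324 - 89)/(-132 - 89))*(110443 + 397888) = (156494 - 413/(-221))*508331 = (156494 - 1/221*(-413))*508331 = (156494 + 413/221)*508331 = (34585587/221)*508331 = 17580926025297/221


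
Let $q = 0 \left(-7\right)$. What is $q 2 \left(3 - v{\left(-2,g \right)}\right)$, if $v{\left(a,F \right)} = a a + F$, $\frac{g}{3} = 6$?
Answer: $0$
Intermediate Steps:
$g = 18$ ($g = 3 \cdot 6 = 18$)
$v{\left(a,F \right)} = F + a^{2}$ ($v{\left(a,F \right)} = a^{2} + F = F + a^{2}$)
$q = 0$
$q 2 \left(3 - v{\left(-2,g \right)}\right) = 0 \cdot 2 \left(3 - \left(18 + \left(-2\right)^{2}\right)\right) = 0 \left(3 - \left(18 + 4\right)\right) = 0 \left(3 - 22\right) = 0 \left(-19\right) = 0$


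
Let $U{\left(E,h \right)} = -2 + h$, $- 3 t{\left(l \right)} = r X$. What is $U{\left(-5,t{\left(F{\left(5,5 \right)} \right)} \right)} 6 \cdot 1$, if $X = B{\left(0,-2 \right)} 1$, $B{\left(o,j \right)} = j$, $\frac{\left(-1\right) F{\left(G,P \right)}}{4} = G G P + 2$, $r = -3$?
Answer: $-24$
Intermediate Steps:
$F{\left(G,P \right)} = -8 - 4 P G^{2}$ ($F{\left(G,P \right)} = - 4 \left(G G P + 2\right) = - 4 \left(G^{2} P + 2\right) = - 4 \left(P G^{2} + 2\right) = - 4 \left(2 + P G^{2}\right) = -8 - 4 P G^{2}$)
$X = -2$ ($X = \left(-2\right) 1 = -2$)
$t{\left(l \right)} = -2$ ($t{\left(l \right)} = - \frac{\left(-3\right) \left(-2\right)}{3} = \left(- \frac{1}{3}\right) 6 = -2$)
$U{\left(-5,t{\left(F{\left(5,5 \right)} \right)} \right)} 6 \cdot 1 = \left(-2 - 2\right) 6 \cdot 1 = \left(-4\right) 6 = -24$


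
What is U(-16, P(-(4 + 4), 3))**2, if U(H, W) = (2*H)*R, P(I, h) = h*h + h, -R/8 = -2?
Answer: 262144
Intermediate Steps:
R = 16 (R = -8*(-2) = 16)
P(I, h) = h + h**2 (P(I, h) = h**2 + h = h + h**2)
U(H, W) = 32*H (U(H, W) = (2*H)*16 = 32*H)
U(-16, P(-(4 + 4), 3))**2 = (32*(-16))**2 = (-512)**2 = 262144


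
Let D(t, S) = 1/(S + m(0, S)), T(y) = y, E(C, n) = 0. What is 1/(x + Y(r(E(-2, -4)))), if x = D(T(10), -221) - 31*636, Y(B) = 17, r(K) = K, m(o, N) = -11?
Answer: -232/4570169 ≈ -5.0764e-5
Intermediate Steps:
D(t, S) = 1/(-11 + S) (D(t, S) = 1/(S - 11) = 1/(-11 + S))
x = -4574113/232 (x = 1/(-11 - 221) - 31*636 = 1/(-232) - 19716 = -1/232 - 19716 = -4574113/232 ≈ -19716.)
1/(x + Y(r(E(-2, -4)))) = 1/(-4574113/232 + 17) = 1/(-4570169/232) = -232/4570169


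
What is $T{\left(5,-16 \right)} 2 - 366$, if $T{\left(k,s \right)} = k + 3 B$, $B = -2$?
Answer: $-368$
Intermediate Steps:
$T{\left(k,s \right)} = -6 + k$ ($T{\left(k,s \right)} = k + 3 \left(-2\right) = k - 6 = -6 + k$)
$T{\left(5,-16 \right)} 2 - 366 = \left(-6 + 5\right) 2 - 366 = \left(-1\right) 2 - 366 = -2 - 366 = -368$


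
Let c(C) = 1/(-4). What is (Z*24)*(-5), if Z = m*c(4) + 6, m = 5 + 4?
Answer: -450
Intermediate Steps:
c(C) = -1/4
m = 9
Z = 15/4 (Z = 9*(-1/4) + 6 = -9/4 + 6 = 15/4 ≈ 3.7500)
(Z*24)*(-5) = ((15/4)*24)*(-5) = 90*(-5) = -450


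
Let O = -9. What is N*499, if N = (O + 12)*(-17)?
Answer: -25449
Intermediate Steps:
N = -51 (N = (-9 + 12)*(-17) = 3*(-17) = -51)
N*499 = -51*499 = -25449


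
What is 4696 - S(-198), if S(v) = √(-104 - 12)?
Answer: 4696 - 2*I*√29 ≈ 4696.0 - 10.77*I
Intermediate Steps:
S(v) = 2*I*√29 (S(v) = √(-116) = 2*I*√29)
4696 - S(-198) = 4696 - 2*I*√29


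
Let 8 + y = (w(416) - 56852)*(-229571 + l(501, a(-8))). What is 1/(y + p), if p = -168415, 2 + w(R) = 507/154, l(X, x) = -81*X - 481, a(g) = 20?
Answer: 14/215397128505 ≈ 6.4996e-11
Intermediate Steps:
l(X, x) = -481 - 81*X
w(R) = 199/154 (w(R) = -2 + 507/154 = 199/154)
y = 215399486315/14 (y = -8 + (199/154 - 56852)*(-229571 + (-481 - 81*501)) = -8 - 8755009*(-229571 + (-481 - 40581))/154 = -8 - 8755009*(-229571 - 41062)/154 = -8 - 8755009/154*(-270633) = -8 + 215399486427/14 = 215399486315/14 ≈ 1.5386e+10)
1/(y + p) = 1/(215399486315/14 - 168415) = 1/(215397128505/14) = 14/215397128505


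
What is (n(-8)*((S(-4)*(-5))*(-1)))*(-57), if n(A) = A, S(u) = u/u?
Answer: 2280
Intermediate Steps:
S(u) = 1
(n(-8)*((S(-4)*(-5))*(-1)))*(-57) = -8*1*(-5)*(-1)*(-57) = -(-40)*(-1)*(-57) = -8*5*(-57) = -40*(-57) = 2280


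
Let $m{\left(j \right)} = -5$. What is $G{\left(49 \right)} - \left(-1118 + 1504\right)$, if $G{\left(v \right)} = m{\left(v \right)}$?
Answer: $-391$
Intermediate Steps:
$G{\left(v \right)} = -5$
$G{\left(49 \right)} - \left(-1118 + 1504\right) = -5 - \left(-1118 + 1504\right) = -5 - 386 = -391$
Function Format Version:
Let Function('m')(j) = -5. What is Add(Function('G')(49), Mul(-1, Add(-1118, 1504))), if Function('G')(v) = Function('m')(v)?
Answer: -391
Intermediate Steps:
Function('G')(v) = -5
Add(Function('G')(49), Mul(-1, Add(-1118, 1504))) = Add(-5, Mul(-1, Add(-1118, 1504))) = Add(-5, Mul(-1, 386)) = Add(-5, -386) = -391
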